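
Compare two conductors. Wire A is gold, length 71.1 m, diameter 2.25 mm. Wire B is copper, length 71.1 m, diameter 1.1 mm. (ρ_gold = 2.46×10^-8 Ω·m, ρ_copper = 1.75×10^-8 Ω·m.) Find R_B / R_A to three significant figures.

2.98

R ∝ ρL/d², so R_B/R_A = (ρ_B/ρ_A) × (d_A/d_B)²
= (1.75×10^-8/2.46×10^-8) × (2.25/1.1)² = 2.98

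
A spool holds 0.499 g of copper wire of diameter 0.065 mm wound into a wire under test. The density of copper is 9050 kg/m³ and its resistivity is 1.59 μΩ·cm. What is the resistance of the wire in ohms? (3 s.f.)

ρ = 1.59 μΩ·cm = 1.59×10^-8 Ω·m
A = π(d/2)² = π(3.2500e-05 m)² = 3.3183e-09 m²
L = m/(density·A) = 4.990×10^-4/(9050×3.3183e-09) = 16.62 m
R = ρL/A = (1.59×10^-8)(16.62)/(3.3183e-09) = 79.6 Ω

79.6 Ω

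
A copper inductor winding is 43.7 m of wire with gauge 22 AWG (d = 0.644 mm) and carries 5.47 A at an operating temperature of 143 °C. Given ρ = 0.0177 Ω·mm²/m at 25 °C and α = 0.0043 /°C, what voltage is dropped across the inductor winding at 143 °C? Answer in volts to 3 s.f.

19.6 V

ρ = 0.0177 Ω·mm²/m = 1.77×10^-8 Ω·m
A = π(0.644/2 mm)² = π(3.2200e-04 m)² = 3.257e-07 m²
R₍25₎ = ρL/A = (1.77×10^-8)(43.7)/(3.257e-07) = 2.375 Ω
R₍143₎ = R₍25₎(1 + αΔT) = 2.375 × (1 + 0.0043×118) = 3.579 Ω
V = IR = 5.47 × 3.579 = 19.6 V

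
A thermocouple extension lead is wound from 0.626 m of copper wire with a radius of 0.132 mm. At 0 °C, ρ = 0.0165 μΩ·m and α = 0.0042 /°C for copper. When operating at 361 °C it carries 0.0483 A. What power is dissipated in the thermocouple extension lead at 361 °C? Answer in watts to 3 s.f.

0.00111 W

ρ = 0.0165 μΩ·m = 1.65×10^-8 Ω·m
A = πr² = π(1.3200e-04 m)² = 5.474e-08 m²
R₍0₎ = ρL/A = (1.65×10^-8)(0.626)/(5.474e-08) = 0.1887 Ω
R₍361₎ = R₍0₎(1 + αΔT) = 0.1887 × (1 + 0.0042×361) = 0.4748 Ω
P = I²R = (0.0483)² × 0.4748 = 0.00111 W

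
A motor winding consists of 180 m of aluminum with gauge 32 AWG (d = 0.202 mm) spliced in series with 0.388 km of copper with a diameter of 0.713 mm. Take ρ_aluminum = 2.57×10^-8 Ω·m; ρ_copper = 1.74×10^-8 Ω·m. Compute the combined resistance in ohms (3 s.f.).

161 Ω

Segment 1: A = π(0.202/2 mm)² = π(1.0100e-04 m)² = 3.205e-08 m²
R₁ = ρL/A = (2.57×10^-8)(180)/(3.205e-08) = 144.3 Ω
Segment 2: A = π(d/2)² = π(3.5650e-04 m)² = 3.993e-07 m²
R₂ = (1.74×10^-8)(388)/(3.993e-07) = 16.91 Ω
R = R₁ + R₂ = 161 Ω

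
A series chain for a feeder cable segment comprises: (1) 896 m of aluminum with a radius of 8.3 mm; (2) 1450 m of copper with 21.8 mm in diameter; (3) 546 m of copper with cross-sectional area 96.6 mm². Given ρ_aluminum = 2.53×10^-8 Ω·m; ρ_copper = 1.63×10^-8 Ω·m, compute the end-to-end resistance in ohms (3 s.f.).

0.260 Ω

Seg 1: A = πr² = π(8.3000e-03 m)² = 2.164e-04 m²
R_1 = (2.53×10^-8)(896)/(2.164e-04) = 0.1047 Ω
Seg 2: A = π(d/2)² = π(1.0900e-02 m)² = 3.733e-04 m²
R_2 = (1.63×10^-8)(1450)/(3.733e-04) = 0.06332 Ω
Seg 3: A = 96.6 mm² = 9.660e-05 m²
R_3 = (1.63×10^-8)(546)/(9.660e-05) = 0.09213 Ω
R_total = R_1 + R_2 + R_3 = 0.260 Ω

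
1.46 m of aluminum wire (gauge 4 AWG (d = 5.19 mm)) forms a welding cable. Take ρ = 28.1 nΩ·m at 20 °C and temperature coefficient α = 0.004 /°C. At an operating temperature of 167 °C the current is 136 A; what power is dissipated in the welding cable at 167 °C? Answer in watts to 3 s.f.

ρ = 28.1 nΩ·m = 2.81×10^-8 Ω·m
A = π(5.19/2 mm)² = π(2.5950e-03 m)² = 2.116e-05 m²
R₍20₎ = ρL/A = (2.81×10^-8)(1.46)/(2.116e-05) = 0.001939 Ω
R₍167₎ = R₍20₎(1 + αΔT) = 0.001939 × (1 + 0.004×147) = 0.00308 Ω
P = I²R = (136)² × 0.00308 = 57.0 W

57.0 W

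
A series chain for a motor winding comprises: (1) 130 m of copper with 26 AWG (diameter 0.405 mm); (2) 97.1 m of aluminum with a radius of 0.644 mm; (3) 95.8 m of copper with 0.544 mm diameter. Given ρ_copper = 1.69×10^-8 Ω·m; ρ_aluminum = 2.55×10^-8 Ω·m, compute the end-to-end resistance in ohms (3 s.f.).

Seg 1: A = π(0.405/2 mm)² = π(2.0250e-04 m)² = 1.288e-07 m²
R_1 = (1.69×10^-8)(130)/(1.288e-07) = 17.05 Ω
Seg 2: A = πr² = π(6.4400e-04 m)² = 1.303e-06 m²
R_2 = (2.55×10^-8)(97.1)/(1.303e-06) = 1.9 Ω
Seg 3: A = π(d/2)² = π(2.7200e-04 m)² = 2.324e-07 m²
R_3 = (1.69×10^-8)(95.8)/(2.324e-07) = 6.966 Ω
R_total = R_1 + R_2 + R_3 = 25.9 Ω

25.9 Ω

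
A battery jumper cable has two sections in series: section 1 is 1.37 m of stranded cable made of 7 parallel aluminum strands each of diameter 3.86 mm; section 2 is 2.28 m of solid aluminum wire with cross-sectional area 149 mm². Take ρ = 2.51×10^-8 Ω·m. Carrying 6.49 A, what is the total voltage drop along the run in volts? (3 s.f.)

0.00522 V

Section 1: A_strand = π(1.9300e-03)² = 1.170e-05 m²; R₁ = ρL/(N·A_s) = (2.51×10^-8)(1.37)/(7×1.170e-05) = 4.198×10^-4 Ω
Section 2: A = 149 mm² = 1.490e-04 m²
R₂ = (2.51×10^-8)(2.28)/(1.490e-04) = 3.841×10^-4 Ω
R = R₁ + R₂ = 8.039×10^-4 Ω
V = IR = 6.49 × 8.039×10^-4 = 0.00522 V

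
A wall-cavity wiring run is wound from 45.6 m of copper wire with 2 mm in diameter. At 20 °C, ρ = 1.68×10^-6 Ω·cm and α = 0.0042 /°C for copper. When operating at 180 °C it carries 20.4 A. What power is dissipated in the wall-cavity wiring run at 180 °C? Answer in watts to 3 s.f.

170 W

ρ = 1.68×10^-6 Ω·cm = 1.68×10^-8 Ω·m
A = π(d/2)² = π(1.0000e-03 m)² = 3.142e-06 m²
R₍20₎ = ρL/A = (1.68×10^-8)(45.6)/(3.142e-06) = 0.2439 Ω
R₍180₎ = R₍20₎(1 + αΔT) = 0.2439 × (1 + 0.0042×160) = 0.4077 Ω
P = I²R = (20.4)² × 0.4077 = 170 W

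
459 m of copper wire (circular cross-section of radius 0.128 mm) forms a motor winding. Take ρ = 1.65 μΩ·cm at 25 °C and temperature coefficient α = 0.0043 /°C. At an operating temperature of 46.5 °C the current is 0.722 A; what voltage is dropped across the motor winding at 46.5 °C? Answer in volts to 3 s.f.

ρ = 1.65 μΩ·cm = 1.65×10^-8 Ω·m
A = πr² = π(1.2800e-04 m)² = 5.147e-08 m²
R₍25₎ = ρL/A = (1.65×10^-8)(459)/(5.147e-08) = 147.1 Ω
R₍46.5₎ = R₍25₎(1 + αΔT) = 147.1 × (1 + 0.0043×21.5) = 160.7 Ω
V = IR = 0.722 × 160.7 = 116 V

116 V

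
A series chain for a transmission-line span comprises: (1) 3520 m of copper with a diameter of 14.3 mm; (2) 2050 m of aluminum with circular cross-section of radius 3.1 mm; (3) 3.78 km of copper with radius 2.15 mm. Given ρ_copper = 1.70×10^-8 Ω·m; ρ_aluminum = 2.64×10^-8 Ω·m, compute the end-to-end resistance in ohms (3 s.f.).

6.59 Ω

Seg 1: A = π(d/2)² = π(7.1500e-03 m)² = 1.606e-04 m²
R_1 = (1.70×10^-8)(3520)/(1.606e-04) = 0.3726 Ω
Seg 2: A = πr² = π(3.1000e-03 m)² = 3.019e-05 m²
R_2 = (2.64×10^-8)(2050)/(3.019e-05) = 1.793 Ω
Seg 3: A = πr² = π(2.1500e-03 m)² = 1.452e-05 m²
R_3 = (1.70×10^-8)(3780)/(1.452e-05) = 4.425 Ω
R_total = R_1 + R_2 + R_3 = 6.59 Ω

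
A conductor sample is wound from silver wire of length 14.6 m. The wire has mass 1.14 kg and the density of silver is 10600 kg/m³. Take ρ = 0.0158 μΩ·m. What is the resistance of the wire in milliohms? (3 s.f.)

31.3 mΩ

ρ = 0.0158 μΩ·m = 1.58×10^-8 Ω·m
A = m/(density·L) = 1.14/(10600×14.6) = 7.3662e-06 m²
R = ρL/A = (1.58×10^-8)(14.6)/(7.3662e-06) = 31.3 mΩ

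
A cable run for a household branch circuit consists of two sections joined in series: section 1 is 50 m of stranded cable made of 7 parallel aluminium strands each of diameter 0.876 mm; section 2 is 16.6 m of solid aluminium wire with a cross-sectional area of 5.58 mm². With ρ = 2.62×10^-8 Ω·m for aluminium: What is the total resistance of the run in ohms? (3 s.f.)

0.388 Ω

Section 1: A_strand = π(4.3800e-04)² = 6.027e-07 m²; R₁ = ρL/(N·A_s) = (2.62×10^-8)(50)/(7×6.027e-07) = 0.3105 Ω
Section 2: A = 5.58 mm² = 5.580e-06 m²
R₂ = (2.62×10^-8)(16.6)/(5.580e-06) = 0.07794 Ω
R = R₁ + R₂ = 0.388 Ω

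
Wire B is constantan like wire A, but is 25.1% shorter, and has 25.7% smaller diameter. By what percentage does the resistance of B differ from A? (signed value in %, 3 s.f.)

R ∝ L/d², so R_B/R_A = (1 − 25.1/100) × (1 − 25.7/100)⁻²
= 0.749 × 1.811 = 1.357
(R_B − R_A)/R_A = 1.357 − 1 = 35.7%

35.7%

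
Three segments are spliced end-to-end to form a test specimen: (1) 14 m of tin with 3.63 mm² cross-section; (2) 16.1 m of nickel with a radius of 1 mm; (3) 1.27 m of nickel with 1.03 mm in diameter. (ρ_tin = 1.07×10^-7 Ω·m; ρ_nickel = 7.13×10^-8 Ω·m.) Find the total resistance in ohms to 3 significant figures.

Seg 1: A = 3.63 mm² = 3.630e-06 m²
R_1 = (1.07×10^-7)(14)/(3.630e-06) = 0.4127 Ω
Seg 2: A = πr² = π(1.0000e-03 m)² = 3.142e-06 m²
R_2 = (7.13×10^-8)(16.1)/(3.142e-06) = 0.3654 Ω
Seg 3: A = π(d/2)² = π(5.1500e-04 m)² = 8.332e-07 m²
R_3 = (7.13×10^-8)(1.27)/(8.332e-07) = 0.1087 Ω
R_total = R_1 + R_2 + R_3 = 0.887 Ω

0.887 Ω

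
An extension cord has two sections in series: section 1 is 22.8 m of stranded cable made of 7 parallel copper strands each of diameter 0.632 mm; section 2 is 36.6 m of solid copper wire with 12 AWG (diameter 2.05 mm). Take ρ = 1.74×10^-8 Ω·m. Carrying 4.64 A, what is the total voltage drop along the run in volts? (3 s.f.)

1.73 V

Section 1: A_strand = π(3.1600e-04)² = 3.137e-07 m²; R₁ = ρL/(N·A_s) = (1.74×10^-8)(22.8)/(7×3.137e-07) = 0.1807 Ω
Section 2: A = π(2.05/2 mm)² = π(1.0250e-03 m)² = 3.301e-06 m²
R₂ = (1.74×10^-8)(36.6)/(3.301e-06) = 0.1929 Ω
R = R₁ + R₂ = 0.3736 Ω
V = IR = 4.64 × 0.3736 = 1.73 V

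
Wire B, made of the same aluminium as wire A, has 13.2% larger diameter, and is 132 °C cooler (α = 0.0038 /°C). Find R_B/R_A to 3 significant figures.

0.389

R ∝ ρL/d² with ρ ∝ (1+αΔT), so R_B/R_A = (1 + 13.2/100)⁻² × (1 − 0.0038×132)
= 0.7804 × 0.4984 = 0.389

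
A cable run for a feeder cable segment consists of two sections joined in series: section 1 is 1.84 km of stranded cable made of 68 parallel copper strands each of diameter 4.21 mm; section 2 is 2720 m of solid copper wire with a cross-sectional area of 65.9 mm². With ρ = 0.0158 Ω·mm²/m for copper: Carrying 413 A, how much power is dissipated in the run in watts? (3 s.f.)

ρ = 0.0158 Ω·mm²/m = 1.58×10^-8 Ω·m
Section 1: A_strand = π(2.1050e-03)² = 1.392e-05 m²; R₁ = ρL/(N·A_s) = (1.58×10^-8)(1840)/(68×1.392e-05) = 0.03071 Ω
Section 2: A = 65.9 mm² = 6.590e-05 m²
R₂ = (1.58×10^-8)(2720)/(6.590e-05) = 0.6521 Ω
R = R₁ + R₂ = 0.6829 Ω
P = I²R = (413)² × 0.6829 = 1.16×10^5 W

1.16×10^5 W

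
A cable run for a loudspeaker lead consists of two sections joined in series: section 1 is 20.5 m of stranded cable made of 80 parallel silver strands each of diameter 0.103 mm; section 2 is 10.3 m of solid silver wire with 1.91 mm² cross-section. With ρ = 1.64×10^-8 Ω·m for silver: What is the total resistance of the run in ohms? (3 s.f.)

Section 1: A_strand = π(5.1500e-05)² = 8.332e-09 m²; R₁ = ρL/(N·A_s) = (1.64×10^-8)(20.5)/(80×8.332e-09) = 0.5044 Ω
Section 2: A = 1.91 mm² = 1.910e-06 m²
R₂ = (1.64×10^-8)(10.3)/(1.910e-06) = 0.08844 Ω
R = R₁ + R₂ = 0.593 Ω

0.593 Ω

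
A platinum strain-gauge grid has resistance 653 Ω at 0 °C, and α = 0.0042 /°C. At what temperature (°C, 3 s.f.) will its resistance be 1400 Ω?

272 °C

R = R₀(1 + α(T − T₀)) ⇒ T = T₀ + (R/R₀ − 1)/α
T = 0 + (1400/653 − 1)/0.0042 = 0 + (1.144)/0.0042 = 272 °C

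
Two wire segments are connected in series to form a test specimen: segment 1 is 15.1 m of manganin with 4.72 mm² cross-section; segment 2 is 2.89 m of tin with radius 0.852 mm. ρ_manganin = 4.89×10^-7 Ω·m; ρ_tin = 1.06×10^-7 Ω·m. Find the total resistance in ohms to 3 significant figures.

Segment 1: A = 4.72 mm² = 4.720e-06 m²
R₁ = ρL/A = (4.89×10^-7)(15.1)/(4.720e-06) = 1.564 Ω
Segment 2: A = πr² = π(8.5200e-04 m)² = 2.280e-06 m²
R₂ = (1.06×10^-7)(2.89)/(2.280e-06) = 0.1343 Ω
R = R₁ + R₂ = 1.70 Ω

1.70 Ω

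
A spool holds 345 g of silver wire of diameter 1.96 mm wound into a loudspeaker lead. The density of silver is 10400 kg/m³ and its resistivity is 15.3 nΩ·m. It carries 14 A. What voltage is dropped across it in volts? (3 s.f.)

ρ = 15.3 nΩ·m = 1.53×10^-8 Ω·m
A = π(d/2)² = π(9.8000e-04 m)² = 3.0172e-06 m²
L = m/(density·A) = 0.345/(10400×3.0172e-06) = 10.99 m
R = ρL/A = (1.53×10^-8)(10.99)/(3.0172e-06) = 0.05575 Ω
V = IR = 14 × 0.05575 = 0.781 V

0.781 V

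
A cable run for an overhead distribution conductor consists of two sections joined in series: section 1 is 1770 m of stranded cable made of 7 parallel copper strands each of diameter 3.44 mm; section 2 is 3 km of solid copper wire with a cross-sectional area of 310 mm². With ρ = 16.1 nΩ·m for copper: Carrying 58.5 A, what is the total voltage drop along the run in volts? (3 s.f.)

ρ = 16.1 nΩ·m = 1.61×10^-8 Ω·m
Section 1: A_strand = π(1.7200e-03)² = 9.294e-06 m²; R₁ = ρL/(N·A_s) = (1.61×10^-8)(1770)/(7×9.294e-06) = 0.438 Ω
Section 2: A = 310 mm² = 3.100e-04 m²
R₂ = (1.61×10^-8)(3000)/(3.100e-04) = 0.1558 Ω
R = R₁ + R₂ = 0.5938 Ω
V = IR = 58.5 × 0.5938 = 34.7 V

34.7 V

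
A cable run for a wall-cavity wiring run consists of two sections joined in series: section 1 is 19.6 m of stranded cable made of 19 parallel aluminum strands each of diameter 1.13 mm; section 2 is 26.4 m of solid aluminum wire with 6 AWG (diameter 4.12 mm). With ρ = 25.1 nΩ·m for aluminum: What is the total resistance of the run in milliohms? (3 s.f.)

75.5 mΩ

ρ = 25.1 nΩ·m = 2.51×10^-8 Ω·m
Section 1: A_strand = π(5.6500e-04)² = 1.003e-06 m²; R₁ = ρL/(N·A_s) = (2.51×10^-8)(19.6)/(19×1.003e-06) = 0.02582 Ω
Section 2: A = π(4.12/2 mm)² = π(2.0600e-03 m)² = 1.333e-05 m²
R₂ = (2.51×10^-8)(26.4)/(1.333e-05) = 0.0497 Ω
R = R₁ + R₂ = 75.5 mΩ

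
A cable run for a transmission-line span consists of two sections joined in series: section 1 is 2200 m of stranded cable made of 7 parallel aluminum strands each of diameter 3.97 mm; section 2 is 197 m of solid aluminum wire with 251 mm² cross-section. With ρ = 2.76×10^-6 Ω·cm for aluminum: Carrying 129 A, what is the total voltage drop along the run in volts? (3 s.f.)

93.2 V

ρ = 2.76×10^-6 Ω·cm = 2.76×10^-8 Ω·m
Section 1: A_strand = π(1.9850e-03)² = 1.238e-05 m²; R₁ = ρL/(N·A_s) = (2.76×10^-8)(2200)/(7×1.238e-05) = 0.7007 Ω
Section 2: A = 251 mm² = 2.510e-04 m²
R₂ = (2.76×10^-8)(197)/(2.510e-04) = 0.02166 Ω
R = R₁ + R₂ = 0.7224 Ω
V = IR = 129 × 0.7224 = 93.2 V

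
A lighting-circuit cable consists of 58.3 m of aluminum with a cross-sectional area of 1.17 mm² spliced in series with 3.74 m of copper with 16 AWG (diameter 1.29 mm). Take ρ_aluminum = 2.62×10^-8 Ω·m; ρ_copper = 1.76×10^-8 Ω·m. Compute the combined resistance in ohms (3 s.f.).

1.36 Ω

Segment 1: A = 1.17 mm² = 1.170e-06 m²
R₁ = ρL/A = (2.62×10^-8)(58.3)/(1.170e-06) = 1.306 Ω
Segment 2: A = π(1.29/2 mm)² = π(6.4500e-04 m)² = 1.307e-06 m²
R₂ = (1.76×10^-8)(3.74)/(1.307e-06) = 0.05036 Ω
R = R₁ + R₂ = 1.36 Ω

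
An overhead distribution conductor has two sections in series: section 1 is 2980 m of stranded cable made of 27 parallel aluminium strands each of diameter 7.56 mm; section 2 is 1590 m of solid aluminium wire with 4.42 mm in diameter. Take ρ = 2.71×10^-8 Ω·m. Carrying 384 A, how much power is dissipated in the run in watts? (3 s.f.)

Section 1: A_strand = π(3.7800e-03)² = 4.489e-05 m²; R₁ = ρL/(N·A_s) = (2.71×10^-8)(2980)/(27×4.489e-05) = 0.06663 Ω
Section 2: A = π(d/2)² = π(2.2100e-03 m)² = 1.534e-05 m²
R₂ = (2.71×10^-8)(1590)/(1.534e-05) = 2.808 Ω
R = R₁ + R₂ = 2.875 Ω
P = I²R = (384)² × 2.875 = 4.24×10^5 W

4.24×10^5 W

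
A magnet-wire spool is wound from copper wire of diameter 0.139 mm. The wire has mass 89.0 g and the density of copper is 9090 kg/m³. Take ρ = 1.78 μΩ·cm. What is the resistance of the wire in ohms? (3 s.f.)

757 Ω

ρ = 1.78 μΩ·cm = 1.78×10^-8 Ω·m
A = π(d/2)² = π(6.9500e-05 m)² = 1.5175e-08 m²
L = m/(density·A) = 0.089/(9090×1.5175e-08) = 645.2 m
R = ρL/A = (1.78×10^-8)(645.2)/(1.5175e-08) = 757 Ω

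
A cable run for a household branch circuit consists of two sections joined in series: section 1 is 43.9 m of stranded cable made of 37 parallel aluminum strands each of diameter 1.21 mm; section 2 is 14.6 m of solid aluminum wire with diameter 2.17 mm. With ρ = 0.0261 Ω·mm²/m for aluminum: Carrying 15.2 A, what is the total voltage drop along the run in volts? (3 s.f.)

ρ = 0.0261 Ω·mm²/m = 2.61×10^-8 Ω·m
Section 1: A_strand = π(6.0500e-04)² = 1.150e-06 m²; R₁ = ρL/(N·A_s) = (2.61×10^-8)(43.9)/(37×1.150e-06) = 0.02693 Ω
Section 2: A = π(d/2)² = π(1.0850e-03 m)² = 3.698e-06 m²
R₂ = (2.61×10^-8)(14.6)/(3.698e-06) = 0.103 Ω
R = R₁ + R₂ = 0.13 Ω
V = IR = 15.2 × 0.13 = 1.98 V

1.98 V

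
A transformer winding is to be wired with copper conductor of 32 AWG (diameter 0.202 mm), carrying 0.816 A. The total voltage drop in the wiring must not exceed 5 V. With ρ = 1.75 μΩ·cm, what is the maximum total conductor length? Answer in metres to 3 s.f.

ρ = 1.75 μΩ·cm = 1.75×10^-8 Ω·m
A = π(0.202/2 mm)² = π(1.0100e-04 m)² = 3.205e-08 m²
L_max = V_max·A/(1·ρI) = (5)(3.205e-08)/(1.75×10^-8×0.816) = 11.2 m

11.2 m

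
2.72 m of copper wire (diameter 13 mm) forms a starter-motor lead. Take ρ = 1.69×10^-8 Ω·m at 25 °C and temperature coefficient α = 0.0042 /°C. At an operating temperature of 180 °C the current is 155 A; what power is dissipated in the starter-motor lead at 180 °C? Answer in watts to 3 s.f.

13.7 W

A = π(d/2)² = π(6.5000e-03 m)² = 1.327e-04 m²
R₍25₎ = ρL/A = (1.69×10^-8)(2.72)/(1.327e-04) = 3.463×10^-4 Ω
R₍180₎ = R₍25₎(1 + αΔT) = 3.463×10^-4 × (1 + 0.0042×155) = 5.718×10^-4 Ω
P = I²R = (155)² × 5.718×10^-4 = 13.7 W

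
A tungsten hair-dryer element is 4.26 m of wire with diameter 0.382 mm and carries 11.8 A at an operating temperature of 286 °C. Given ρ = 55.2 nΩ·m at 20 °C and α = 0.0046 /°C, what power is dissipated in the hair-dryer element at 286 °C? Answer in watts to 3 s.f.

ρ = 55.2 nΩ·m = 5.52×10^-8 Ω·m
A = π(d/2)² = π(1.9100e-04 m)² = 1.146e-07 m²
R₍20₎ = ρL/A = (5.52×10^-8)(4.26)/(1.146e-07) = 2.052 Ω
R₍286₎ = R₍20₎(1 + αΔT) = 2.052 × (1 + 0.0046×266) = 4.562 Ω
P = I²R = (11.8)² × 4.562 = 635 W

635 W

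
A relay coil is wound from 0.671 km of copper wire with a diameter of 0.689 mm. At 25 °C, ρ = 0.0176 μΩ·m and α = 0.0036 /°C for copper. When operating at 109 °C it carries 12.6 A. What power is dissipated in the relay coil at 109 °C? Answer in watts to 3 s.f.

ρ = 0.0176 μΩ·m = 1.76×10^-8 Ω·m
A = π(d/2)² = π(3.4450e-04 m)² = 3.728e-07 m²
R₍25₎ = ρL/A = (1.76×10^-8)(671)/(3.728e-07) = 31.67 Ω
R₍109₎ = R₍25₎(1 + αΔT) = 31.67 × (1 + 0.0036×84) = 41.25 Ω
P = I²R = (12.6)² × 41.25 = 6550 W

6550 W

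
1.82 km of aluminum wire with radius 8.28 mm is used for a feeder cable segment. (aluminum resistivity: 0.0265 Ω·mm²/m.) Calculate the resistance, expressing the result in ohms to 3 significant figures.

0.224 Ω

ρ = 0.0265 Ω·mm²/m = 2.65×10^-8 Ω·m
A = πr² = π(8.2800e-03 m)² = 2.154e-04 m²
R = ρL/A = (2.65×10^-8)(1820 m)/(2.154e-04 m²) = 0.224 Ω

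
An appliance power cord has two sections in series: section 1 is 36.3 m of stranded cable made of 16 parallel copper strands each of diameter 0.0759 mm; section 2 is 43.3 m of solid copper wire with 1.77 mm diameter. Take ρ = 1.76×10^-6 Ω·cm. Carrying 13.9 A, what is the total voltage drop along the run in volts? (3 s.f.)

ρ = 1.76×10^-6 Ω·cm = 1.76×10^-8 Ω·m
Section 1: A_strand = π(3.7950e-05)² = 4.525e-09 m²; R₁ = ρL/(N·A_s) = (1.76×10^-8)(36.3)/(16×4.525e-09) = 8.825 Ω
Section 2: A = π(d/2)² = π(8.8500e-04 m)² = 2.461e-06 m²
R₂ = (1.76×10^-8)(43.3)/(2.461e-06) = 0.3097 Ω
R = R₁ + R₂ = 9.135 Ω
V = IR = 13.9 × 9.135 = 127 V

127 V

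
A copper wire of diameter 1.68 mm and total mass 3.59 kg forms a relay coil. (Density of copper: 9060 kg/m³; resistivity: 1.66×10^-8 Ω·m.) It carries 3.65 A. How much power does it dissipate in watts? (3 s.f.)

A = π(d/2)² = π(8.4000e-04 m)² = 2.2167e-06 m²
L = m/(density·A) = 3.59/(9060×2.2167e-06) = 178.8 m
R = ρL/A = (1.66×10^-8)(178.8)/(2.2167e-06) = 1.339 Ω
P = I²R = (3.65)² × 1.339 = 17.8 W

17.8 W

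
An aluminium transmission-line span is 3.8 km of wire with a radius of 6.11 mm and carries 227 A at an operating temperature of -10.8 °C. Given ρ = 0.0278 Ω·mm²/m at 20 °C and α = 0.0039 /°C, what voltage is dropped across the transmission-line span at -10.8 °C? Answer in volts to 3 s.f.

ρ = 0.0278 Ω·mm²/m = 2.78×10^-8 Ω·m
A = πr² = π(6.1100e-03 m)² = 1.173e-04 m²
R₍20₎ = ρL/A = (2.78×10^-8)(3800)/(1.173e-04) = 0.9007 Ω
R₍-10.8₎ = R₍20₎(1 + αΔT) = 0.9007 × (1 + 0.0039×-30.8) = 0.7925 Ω
V = IR = 227 × 0.7925 = 180 V

180 V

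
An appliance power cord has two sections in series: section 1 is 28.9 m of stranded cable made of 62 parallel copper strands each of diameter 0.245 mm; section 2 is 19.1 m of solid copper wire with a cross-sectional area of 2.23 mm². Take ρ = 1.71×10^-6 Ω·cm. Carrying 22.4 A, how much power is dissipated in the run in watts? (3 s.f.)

158 W

ρ = 1.71×10^-6 Ω·cm = 1.71×10^-8 Ω·m
Section 1: A_strand = π(1.2250e-04)² = 4.714e-08 m²; R₁ = ρL/(N·A_s) = (1.71×10^-8)(28.9)/(62×4.714e-08) = 0.1691 Ω
Section 2: A = 2.23 mm² = 2.230e-06 m²
R₂ = (1.71×10^-8)(19.1)/(2.230e-06) = 0.1465 Ω
R = R₁ + R₂ = 0.3155 Ω
P = I²R = (22.4)² × 0.3155 = 158 W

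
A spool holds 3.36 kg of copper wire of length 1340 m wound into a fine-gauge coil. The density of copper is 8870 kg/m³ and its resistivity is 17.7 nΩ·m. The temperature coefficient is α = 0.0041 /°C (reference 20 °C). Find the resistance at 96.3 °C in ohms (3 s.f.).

110 Ω

ρ = 17.7 nΩ·m = 1.77×10^-8 Ω·m
A = m/(density·L) = 3.36/(8870×1340) = 2.8269e-07 m²
R = ρL/A = (1.77×10^-8)(1340)/(2.8269e-07) = 83.9 Ω
R(96.3 °C) = 83.9 × (1 + 0.0041×76.3) = 110 Ω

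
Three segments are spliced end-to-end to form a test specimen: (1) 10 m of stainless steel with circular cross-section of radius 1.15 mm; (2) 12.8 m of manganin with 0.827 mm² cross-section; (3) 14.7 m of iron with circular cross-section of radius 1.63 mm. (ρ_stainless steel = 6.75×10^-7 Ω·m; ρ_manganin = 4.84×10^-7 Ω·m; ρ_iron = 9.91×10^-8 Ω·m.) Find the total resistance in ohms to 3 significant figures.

9.29 Ω

Seg 1: A = πr² = π(1.1500e-03 m)² = 4.155e-06 m²
R_1 = (6.75×10^-7)(10)/(4.155e-06) = 1.625 Ω
Seg 2: A = 0.827 mm² = 8.270e-07 m²
R_2 = (4.84×10^-7)(12.8)/(8.270e-07) = 7.491 Ω
Seg 3: A = πr² = π(1.6300e-03 m)² = 8.347e-06 m²
R_3 = (9.91×10^-8)(14.7)/(8.347e-06) = 0.1745 Ω
R_total = R_1 + R_2 + R_3 = 9.29 Ω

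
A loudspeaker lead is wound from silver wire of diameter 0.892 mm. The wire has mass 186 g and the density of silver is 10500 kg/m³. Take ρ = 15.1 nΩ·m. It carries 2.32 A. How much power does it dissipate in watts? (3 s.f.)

ρ = 15.1 nΩ·m = 1.51×10^-8 Ω·m
A = π(d/2)² = π(4.4600e-04 m)² = 6.2491e-07 m²
L = m/(density·A) = 0.186/(10500×6.2491e-07) = 28.35 m
R = ρL/A = (1.51×10^-8)(28.35)/(6.2491e-07) = 0.685 Ω
P = I²R = (2.32)² × 0.685 = 3.69 W

3.69 W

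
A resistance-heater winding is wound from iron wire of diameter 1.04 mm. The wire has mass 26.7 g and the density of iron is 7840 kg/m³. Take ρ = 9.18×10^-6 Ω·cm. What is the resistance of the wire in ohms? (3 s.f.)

0.433 Ω

ρ = 9.18×10^-6 Ω·cm = 9.18×10^-8 Ω·m
A = π(d/2)² = π(5.2000e-04 m)² = 8.4949e-07 m²
L = m/(density·A) = 0.0267/(7840×8.4949e-07) = 4.009 m
R = ρL/A = (9.18×10^-8)(4.009)/(8.4949e-07) = 0.433 Ω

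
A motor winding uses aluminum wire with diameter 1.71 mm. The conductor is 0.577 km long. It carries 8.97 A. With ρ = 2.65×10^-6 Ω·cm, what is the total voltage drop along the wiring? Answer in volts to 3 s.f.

59.7 V

ρ = 2.65×10^-6 Ω·cm = 2.65×10^-8 Ω·m
A = π(d/2)² = π(8.5500e-04 m)² = 2.297e-06 m²
R = ρL/A = (2.65×10^-8)(577)/(2.297e-06) = 6.658 Ω
V = IR = 8.97 × 6.658 = 59.7 V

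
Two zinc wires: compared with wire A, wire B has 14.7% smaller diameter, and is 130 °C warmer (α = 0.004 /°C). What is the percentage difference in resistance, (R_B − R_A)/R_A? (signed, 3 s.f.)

109%

R ∝ ρL/d² with ρ ∝ (1+αΔT), so R_B/R_A = (1 − 14.7/100)⁻² × (1 + 0.004×130)
= 1.374 × 1.52 = 2.089
(R_B − R_A)/R_A = 2.089 − 1 = 109%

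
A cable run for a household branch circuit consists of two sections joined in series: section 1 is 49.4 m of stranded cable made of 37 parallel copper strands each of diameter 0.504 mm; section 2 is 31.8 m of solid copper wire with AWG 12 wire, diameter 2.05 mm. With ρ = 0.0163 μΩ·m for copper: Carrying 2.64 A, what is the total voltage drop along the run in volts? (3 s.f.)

0.703 V

ρ = 0.0163 μΩ·m = 1.63×10^-8 Ω·m
Section 1: A_strand = π(2.5200e-04)² = 1.995e-07 m²; R₁ = ρL/(N·A_s) = (1.63×10^-8)(49.4)/(37×1.995e-07) = 0.1091 Ω
Section 2: A = π(2.05/2 mm)² = π(1.0250e-03 m)² = 3.301e-06 m²
R₂ = (1.63×10^-8)(31.8)/(3.301e-06) = 0.157 Ω
R = R₁ + R₂ = 0.2661 Ω
V = IR = 2.64 × 0.2661 = 0.703 V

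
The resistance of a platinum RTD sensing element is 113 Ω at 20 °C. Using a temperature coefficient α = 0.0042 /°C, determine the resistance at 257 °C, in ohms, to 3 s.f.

ΔT = 257 − 20 = 237 °C
R = R₀(1 + αΔT) = 113 × (1 + 0.0042×237) = 113 × 1.995 = 225 Ω

225 Ω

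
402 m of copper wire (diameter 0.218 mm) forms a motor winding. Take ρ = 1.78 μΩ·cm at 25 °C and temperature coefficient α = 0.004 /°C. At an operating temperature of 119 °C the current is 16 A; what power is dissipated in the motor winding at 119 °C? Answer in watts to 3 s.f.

67500 W

ρ = 1.78 μΩ·cm = 1.78×10^-8 Ω·m
A = π(d/2)² = π(1.0900e-04 m)² = 3.733e-08 m²
R₍25₎ = ρL/A = (1.78×10^-8)(402)/(3.733e-08) = 191.7 Ω
R₍119₎ = R₍25₎(1 + αΔT) = 191.7 × (1 + 0.004×94) = 263.8 Ω
P = I²R = (16)² × 263.8 = 67500 W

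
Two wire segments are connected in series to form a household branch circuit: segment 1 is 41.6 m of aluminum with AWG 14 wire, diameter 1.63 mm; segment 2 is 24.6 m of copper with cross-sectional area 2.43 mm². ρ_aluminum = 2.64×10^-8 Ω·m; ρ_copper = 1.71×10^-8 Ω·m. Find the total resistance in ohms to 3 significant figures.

0.699 Ω

Segment 1: A = π(1.63/2 mm)² = π(8.1500e-04 m)² = 2.087e-06 m²
R₁ = ρL/A = (2.64×10^-8)(41.6)/(2.087e-06) = 0.5263 Ω
Segment 2: A = 2.43 mm² = 2.430e-06 m²
R₂ = (1.71×10^-8)(24.6)/(2.430e-06) = 0.1731 Ω
R = R₁ + R₂ = 0.699 Ω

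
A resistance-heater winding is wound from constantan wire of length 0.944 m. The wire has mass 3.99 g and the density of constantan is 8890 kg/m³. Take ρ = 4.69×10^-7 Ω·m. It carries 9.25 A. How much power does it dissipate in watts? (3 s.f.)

A = m/(density·L) = 0.00399/(8890×0.944) = 4.7544e-07 m²
R = ρL/A = (4.69×10^-7)(0.944)/(4.7544e-07) = 0.9312 Ω
P = I²R = (9.25)² × 0.9312 = 79.7 W

79.7 W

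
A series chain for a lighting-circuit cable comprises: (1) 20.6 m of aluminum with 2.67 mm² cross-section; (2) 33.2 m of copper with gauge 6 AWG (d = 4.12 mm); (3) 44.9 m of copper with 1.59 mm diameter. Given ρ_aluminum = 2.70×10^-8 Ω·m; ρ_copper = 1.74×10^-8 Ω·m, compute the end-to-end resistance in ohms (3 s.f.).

0.645 Ω

Seg 1: A = 2.67 mm² = 2.670e-06 m²
R_1 = (2.70×10^-8)(20.6)/(2.670e-06) = 0.2083 Ω
Seg 2: A = π(4.12/2 mm)² = π(2.0600e-03 m)² = 1.333e-05 m²
R_2 = (1.74×10^-8)(33.2)/(1.333e-05) = 0.04333 Ω
Seg 3: A = π(d/2)² = π(7.9500e-04 m)² = 1.986e-06 m²
R_3 = (1.74×10^-8)(44.9)/(1.986e-06) = 0.3935 Ω
R_total = R_1 + R_2 + R_3 = 0.645 Ω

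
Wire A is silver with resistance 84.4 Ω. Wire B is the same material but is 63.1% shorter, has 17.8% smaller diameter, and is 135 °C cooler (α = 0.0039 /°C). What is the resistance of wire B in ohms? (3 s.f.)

R ∝ ρL/d² with ρ ∝ (1+αΔT), so R_B/R_A = (1 − 63.1/100) × (1 − 17.8/100)⁻² × (1 − 0.0039×135)
= 0.369 × 1.48 × 0.4735 = 0.2586
R_B = 0.2586 × 84.4 = 21.8 Ω

21.8 Ω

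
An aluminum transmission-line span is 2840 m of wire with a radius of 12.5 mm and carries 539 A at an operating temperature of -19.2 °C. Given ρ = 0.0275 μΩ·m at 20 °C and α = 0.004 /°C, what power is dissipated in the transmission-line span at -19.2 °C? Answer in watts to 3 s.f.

39000 W

ρ = 0.0275 μΩ·m = 2.75×10^-8 Ω·m
A = πr² = π(1.2500e-02 m)² = 4.909e-04 m²
R₍20₎ = ρL/A = (2.75×10^-8)(2840)/(4.909e-04) = 0.1591 Ω
R₍-19.2₎ = R₍20₎(1 + αΔT) = 0.1591 × (1 + 0.004×-39.2) = 0.1342 Ω
P = I²R = (539)² × 0.1342 = 39000 W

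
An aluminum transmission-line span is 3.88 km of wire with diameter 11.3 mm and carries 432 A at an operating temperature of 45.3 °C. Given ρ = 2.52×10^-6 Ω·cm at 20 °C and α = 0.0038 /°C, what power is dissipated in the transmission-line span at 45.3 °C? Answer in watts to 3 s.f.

ρ = 2.52×10^-6 Ω·cm = 2.52×10^-8 Ω·m
A = π(d/2)² = π(5.6500e-03 m)² = 1.003e-04 m²
R₍20₎ = ρL/A = (2.52×10^-8)(3880)/(1.003e-04) = 0.975 Ω
R₍45.3₎ = R₍20₎(1 + αΔT) = 0.975 × (1 + 0.0038×25.3) = 1.069 Ω
P = I²R = (432)² × 1.069 = 1.99×10^5 W

1.99×10^5 W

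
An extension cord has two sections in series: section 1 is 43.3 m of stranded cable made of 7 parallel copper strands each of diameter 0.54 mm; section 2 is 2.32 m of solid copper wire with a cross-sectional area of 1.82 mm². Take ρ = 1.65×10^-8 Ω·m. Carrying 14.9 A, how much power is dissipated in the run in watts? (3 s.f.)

104 W

Section 1: A_strand = π(2.7000e-04)² = 2.290e-07 m²; R₁ = ρL/(N·A_s) = (1.65×10^-8)(43.3)/(7×2.290e-07) = 0.4457 Ω
Section 2: A = 1.82 mm² = 1.820e-06 m²
R₂ = (1.65×10^-8)(2.32)/(1.820e-06) = 0.02103 Ω
R = R₁ + R₂ = 0.4667 Ω
P = I²R = (14.9)² × 0.4667 = 104 W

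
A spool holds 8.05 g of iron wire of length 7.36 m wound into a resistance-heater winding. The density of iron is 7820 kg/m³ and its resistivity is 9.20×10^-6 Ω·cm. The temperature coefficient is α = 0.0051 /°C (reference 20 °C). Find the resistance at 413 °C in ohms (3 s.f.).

ρ = 9.20×10^-6 Ω·cm = 9.20×10^-8 Ω·m
A = m/(density·L) = 0.00805/(7820×7.36) = 1.3987e-07 m²
R = ρL/A = (9.20×10^-8)(7.36)/(1.3987e-07) = 4.841 Ω
R(413 °C) = 4.841 × (1 + 0.0051×393) = 14.5 Ω

14.5 Ω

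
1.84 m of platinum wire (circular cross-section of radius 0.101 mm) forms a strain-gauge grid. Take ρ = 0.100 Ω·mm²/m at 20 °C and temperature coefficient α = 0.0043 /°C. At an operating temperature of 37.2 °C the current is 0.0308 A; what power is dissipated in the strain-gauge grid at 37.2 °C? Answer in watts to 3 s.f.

ρ = 0.100 Ω·mm²/m = 1.00×10^-7 Ω·m
A = πr² = π(1.0100e-04 m)² = 3.205e-08 m²
R₍20₎ = ρL/A = (1.00×10^-7)(1.84)/(3.205e-08) = 5.741 Ω
R₍37.2₎ = R₍20₎(1 + αΔT) = 5.741 × (1 + 0.0043×17.2) = 6.166 Ω
P = I²R = (0.0308)² × 6.166 = 0.00585 W

0.00585 W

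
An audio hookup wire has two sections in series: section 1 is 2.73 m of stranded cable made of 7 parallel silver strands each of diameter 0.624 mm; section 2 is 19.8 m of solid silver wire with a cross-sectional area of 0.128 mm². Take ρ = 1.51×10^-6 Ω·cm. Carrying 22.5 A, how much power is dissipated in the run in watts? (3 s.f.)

1190 W

ρ = 1.51×10^-6 Ω·cm = 1.51×10^-8 Ω·m
Section 1: A_strand = π(3.1200e-04)² = 3.058e-07 m²; R₁ = ρL/(N·A_s) = (1.51×10^-8)(2.73)/(7×3.058e-07) = 0.01926 Ω
Section 2: A = 0.128 mm² = 1.280e-07 m²
R₂ = (1.51×10^-8)(19.8)/(1.280e-07) = 2.336 Ω
R = R₁ + R₂ = 2.355 Ω
P = I²R = (22.5)² × 2.355 = 1190 W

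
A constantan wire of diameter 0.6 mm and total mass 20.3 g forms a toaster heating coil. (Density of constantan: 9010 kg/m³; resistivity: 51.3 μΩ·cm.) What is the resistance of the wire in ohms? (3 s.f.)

ρ = 51.3 μΩ·cm = 5.13×10^-7 Ω·m
A = π(d/2)² = π(3.0000e-04 m)² = 2.8274e-07 m²
L = m/(density·A) = 0.0203/(9010×2.8274e-07) = 7.969 m
R = ρL/A = (5.13×10^-7)(7.969)/(2.8274e-07) = 14.5 Ω

14.5 Ω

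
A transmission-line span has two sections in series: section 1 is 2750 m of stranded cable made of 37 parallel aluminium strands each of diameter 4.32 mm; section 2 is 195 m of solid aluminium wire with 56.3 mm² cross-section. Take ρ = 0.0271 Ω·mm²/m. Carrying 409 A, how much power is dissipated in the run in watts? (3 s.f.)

ρ = 0.0271 Ω·mm²/m = 2.71×10^-8 Ω·m
Section 1: A_strand = π(2.1600e-03)² = 1.466e-05 m²; R₁ = ρL/(N·A_s) = (2.71×10^-8)(2750)/(37×1.466e-05) = 0.1374 Ω
Section 2: A = 56.3 mm² = 5.630e-05 m²
R₂ = (2.71×10^-8)(195)/(5.630e-05) = 0.09386 Ω
R = R₁ + R₂ = 0.2313 Ω
P = I²R = (409)² × 0.2313 = 38700 W

38700 W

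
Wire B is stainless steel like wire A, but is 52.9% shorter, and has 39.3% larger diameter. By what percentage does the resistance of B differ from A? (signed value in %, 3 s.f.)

-75.7%

R ∝ L/d², so R_B/R_A = (1 − 52.9/100) × (1 + 39.3/100)⁻²
= 0.471 × 0.5153 = 0.2427
(R_B − R_A)/R_A = 0.2427 − 1 = -75.7%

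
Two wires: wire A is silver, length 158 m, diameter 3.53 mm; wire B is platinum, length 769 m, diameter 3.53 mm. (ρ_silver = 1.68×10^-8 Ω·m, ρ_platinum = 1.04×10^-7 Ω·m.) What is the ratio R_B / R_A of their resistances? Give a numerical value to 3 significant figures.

30.1

R ∝ ρL/d², so R_B/R_A = (ρ_B/ρ_A) × (L_B/L_A)
= (1.04×10^-7/1.68×10^-8) × (769/158) = 30.1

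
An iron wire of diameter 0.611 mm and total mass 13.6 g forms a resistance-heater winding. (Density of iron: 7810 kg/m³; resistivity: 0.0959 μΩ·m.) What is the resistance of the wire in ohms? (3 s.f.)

1.94 Ω

ρ = 0.0959 μΩ·m = 9.59×10^-8 Ω·m
A = π(d/2)² = π(3.0550e-04 m)² = 2.9321e-07 m²
L = m/(density·A) = 0.0136/(7810×2.9321e-07) = 5.939 m
R = ρL/A = (9.59×10^-8)(5.939)/(2.9321e-07) = 1.94 Ω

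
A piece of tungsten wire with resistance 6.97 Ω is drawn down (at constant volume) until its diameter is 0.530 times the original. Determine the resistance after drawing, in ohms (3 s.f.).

Volume constant ⇒ L' = L/r² with r = 0.53. R' = ρL'/A' = ρ(L/r²)/(πr²d₀²/4) = R/r⁴.
R' = 12.67 × 6.97 = 88.3 Ω

88.3 Ω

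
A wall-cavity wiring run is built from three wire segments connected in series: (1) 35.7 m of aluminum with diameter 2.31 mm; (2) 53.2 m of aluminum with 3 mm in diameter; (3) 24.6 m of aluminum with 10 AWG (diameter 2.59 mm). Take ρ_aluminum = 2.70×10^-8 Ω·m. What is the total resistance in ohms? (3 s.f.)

0.559 Ω

Seg 1: A = π(d/2)² = π(1.1550e-03 m)² = 4.191e-06 m²
R_1 = (2.70×10^-8)(35.7)/(4.191e-06) = 0.23 Ω
Seg 2: A = π(d/2)² = π(1.5000e-03 m)² = 7.069e-06 m²
R_2 = (2.70×10^-8)(53.2)/(7.069e-06) = 0.2032 Ω
Seg 3: A = π(2.59/2 mm)² = π(1.2950e-03 m)² = 5.269e-06 m²
R_3 = (2.70×10^-8)(24.6)/(5.269e-06) = 0.1261 Ω
R_total = R_1 + R_2 + R_3 = 0.559 Ω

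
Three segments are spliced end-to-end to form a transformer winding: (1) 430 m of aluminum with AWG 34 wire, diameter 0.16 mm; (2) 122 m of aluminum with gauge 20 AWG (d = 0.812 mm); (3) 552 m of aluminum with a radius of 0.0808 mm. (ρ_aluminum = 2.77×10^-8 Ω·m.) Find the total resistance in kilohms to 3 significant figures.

1.34 kΩ

Seg 1: A = π(0.16/2 mm)² = π(8.0000e-05 m)² = 2.011e-08 m²
R_1 = (2.77×10^-8)(430)/(2.011e-08) = 592.4 Ω
Seg 2: A = π(0.812/2 mm)² = π(4.0600e-04 m)² = 5.178e-07 m²
R_2 = (2.77×10^-8)(122)/(5.178e-07) = 6.526 Ω
Seg 3: A = πr² = π(8.0800e-05 m)² = 2.051e-08 m²
R_3 = (2.77×10^-8)(552)/(2.051e-08) = 745.5 Ω
R_total = R_1 + R_2 + R_3 = 1.34 kΩ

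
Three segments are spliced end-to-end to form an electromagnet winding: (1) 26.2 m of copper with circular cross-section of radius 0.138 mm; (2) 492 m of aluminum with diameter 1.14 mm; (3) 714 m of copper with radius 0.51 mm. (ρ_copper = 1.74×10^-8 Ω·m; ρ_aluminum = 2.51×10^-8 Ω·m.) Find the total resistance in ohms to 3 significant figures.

Seg 1: A = πr² = π(1.3800e-04 m)² = 5.983e-08 m²
R_1 = (1.74×10^-8)(26.2)/(5.983e-08) = 7.62 Ω
Seg 2: A = π(d/2)² = π(5.7000e-04 m)² = 1.021e-06 m²
R_2 = (2.51×10^-8)(492)/(1.021e-06) = 12.1 Ω
Seg 3: A = πr² = π(5.1000e-04 m)² = 8.171e-07 m²
R_3 = (1.74×10^-8)(714)/(8.171e-07) = 15.2 Ω
R_total = R_1 + R_2 + R_3 = 34.9 Ω

34.9 Ω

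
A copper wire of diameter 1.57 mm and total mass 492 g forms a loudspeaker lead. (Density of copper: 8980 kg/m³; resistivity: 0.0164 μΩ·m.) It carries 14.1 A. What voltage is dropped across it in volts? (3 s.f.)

3.38 V

ρ = 0.0164 μΩ·m = 1.64×10^-8 Ω·m
A = π(d/2)² = π(7.8500e-04 m)² = 1.9359e-06 m²
L = m/(density·A) = 0.492/(8980×1.9359e-06) = 28.3 m
R = ρL/A = (1.64×10^-8)(28.3)/(1.9359e-06) = 0.2397 Ω
V = IR = 14.1 × 0.2397 = 3.38 V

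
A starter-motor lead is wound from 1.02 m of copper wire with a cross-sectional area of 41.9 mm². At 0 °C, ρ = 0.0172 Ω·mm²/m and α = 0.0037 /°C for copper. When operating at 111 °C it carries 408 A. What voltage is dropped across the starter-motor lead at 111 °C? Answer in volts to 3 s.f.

ρ = 0.0172 Ω·mm²/m = 1.72×10^-8 Ω·m
A = 41.9 mm² = 4.190e-05 m²
R₍0₎ = ρL/A = (1.72×10^-8)(1.02)/(4.190e-05) = 4.187×10^-4 Ω
R₍111₎ = R₍0₎(1 + αΔT) = 4.187×10^-4 × (1 + 0.0037×111) = 5.907×10^-4 Ω
V = IR = 408 × 5.907×10^-4 = 0.241 V

0.241 V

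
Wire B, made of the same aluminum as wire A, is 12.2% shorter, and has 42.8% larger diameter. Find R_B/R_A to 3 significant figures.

0.431

R ∝ L/d², so R_B/R_A = (1 − 12.2/100) × (1 + 42.8/100)⁻²
= 0.878 × 0.4904 = 0.431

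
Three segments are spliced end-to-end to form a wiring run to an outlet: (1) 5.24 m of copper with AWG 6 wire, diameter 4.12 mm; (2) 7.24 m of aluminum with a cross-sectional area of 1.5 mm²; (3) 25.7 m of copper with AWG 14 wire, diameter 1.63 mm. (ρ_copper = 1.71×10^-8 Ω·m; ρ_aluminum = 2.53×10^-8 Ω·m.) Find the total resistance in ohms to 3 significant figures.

Seg 1: A = π(4.12/2 mm)² = π(2.0600e-03 m)² = 1.333e-05 m²
R_1 = (1.71×10^-8)(5.24)/(1.333e-05) = 0.006721 Ω
Seg 2: A = 1.5 mm² = 1.500e-06 m²
R_2 = (2.53×10^-8)(7.24)/(1.500e-06) = 0.1221 Ω
Seg 3: A = π(1.63/2 mm)² = π(8.1500e-04 m)² = 2.087e-06 m²
R_3 = (1.71×10^-8)(25.7)/(2.087e-06) = 0.2106 Ω
R_total = R_1 + R_2 + R_3 = 0.339 Ω

0.339 Ω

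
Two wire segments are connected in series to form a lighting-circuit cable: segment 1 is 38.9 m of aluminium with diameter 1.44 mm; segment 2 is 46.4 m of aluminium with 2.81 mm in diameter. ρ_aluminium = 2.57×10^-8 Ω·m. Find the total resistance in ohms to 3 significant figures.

Segment 1: A = π(d/2)² = π(7.2000e-04 m)² = 1.629e-06 m²
R₁ = ρL/A = (2.57×10^-8)(38.9)/(1.629e-06) = 0.6139 Ω
Segment 2: A = π(d/2)² = π(1.4050e-03 m)² = 6.202e-06 m²
R₂ = (2.57×10^-8)(46.4)/(6.202e-06) = 0.1923 Ω
R = R₁ + R₂ = 0.806 Ω

0.806 Ω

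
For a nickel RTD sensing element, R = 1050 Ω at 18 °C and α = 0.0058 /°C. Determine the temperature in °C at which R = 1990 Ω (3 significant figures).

172 °C

R = R₀(1 + α(T − T₀)) ⇒ T = T₀ + (R/R₀ − 1)/α
T = 18 + (1990/1050 − 1)/0.0058 = 18 + (0.8952)/0.0058 = 172 °C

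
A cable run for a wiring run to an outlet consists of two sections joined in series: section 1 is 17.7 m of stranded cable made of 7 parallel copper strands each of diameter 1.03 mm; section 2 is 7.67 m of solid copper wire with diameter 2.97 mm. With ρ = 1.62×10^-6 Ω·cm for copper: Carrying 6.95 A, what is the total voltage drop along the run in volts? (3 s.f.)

0.466 V

ρ = 1.62×10^-6 Ω·cm = 1.62×10^-8 Ω·m
Section 1: A_strand = π(5.1500e-04)² = 8.332e-07 m²; R₁ = ρL/(N·A_s) = (1.62×10^-8)(17.7)/(7×8.332e-07) = 0.04916 Ω
Section 2: A = π(d/2)² = π(1.4850e-03 m)² = 6.928e-06 m²
R₂ = (1.62×10^-8)(7.67)/(6.928e-06) = 0.01794 Ω
R = R₁ + R₂ = 0.0671 Ω
V = IR = 6.95 × 0.0671 = 0.466 V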